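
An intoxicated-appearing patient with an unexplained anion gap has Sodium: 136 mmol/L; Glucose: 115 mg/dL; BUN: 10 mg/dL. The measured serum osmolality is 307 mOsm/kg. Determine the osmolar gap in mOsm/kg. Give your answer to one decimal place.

Calculated osmolality = 2·Na + glucose/18 + BUN/2.8
= 2·136 + 115/18 + 10/2.8
= 272 + 6.39 + 3.57
= 281.96 mOsm/kg ≈ 282.0 mOsm/kg
Osmolar gap = measured − calculated = 307 − 282.0 = 25.0 mOsm/kg

25.0 mOsm/kg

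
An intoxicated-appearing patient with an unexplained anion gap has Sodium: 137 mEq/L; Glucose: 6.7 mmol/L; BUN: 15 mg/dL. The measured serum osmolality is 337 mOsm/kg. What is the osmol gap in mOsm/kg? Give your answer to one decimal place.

50.9 mOsm/kg

Calculated osmolality = 2·Na + glucose + BUN/2.8
= 2·137 + 6.7 + 15/2.8
= 274 + 6.70 + 5.36
= 286.06 mOsm/kg ≈ 286.1 mOsm/kg
Osmolar gap = measured − calculated = 337 − 286.1 = 50.9 mOsm/kg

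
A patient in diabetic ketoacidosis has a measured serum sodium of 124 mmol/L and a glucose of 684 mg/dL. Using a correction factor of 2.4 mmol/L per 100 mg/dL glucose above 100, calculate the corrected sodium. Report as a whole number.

Corrected Na = measured Na + 2.4 · (glucose − 100)/100
= 124 + 2.4 · (684 − 100)/100
= 124 + 14
= 138 mmol/L

138 mmol/L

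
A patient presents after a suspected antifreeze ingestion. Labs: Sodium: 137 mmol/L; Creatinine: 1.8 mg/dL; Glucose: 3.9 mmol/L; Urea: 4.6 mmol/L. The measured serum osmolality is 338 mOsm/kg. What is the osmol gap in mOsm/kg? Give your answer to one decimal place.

55.5 mOsm/kg

Calculated osmolality = 2·Na + glucose + urea
= 2·137 + 3.9 + 4.6
= 274 + 3.90 + 4.60
= 282.5 mOsm/kg ≈ 282.5 mOsm/kg
Osmolar gap = measured − calculated = 338 − 282.5 = 55.5 mOsm/kg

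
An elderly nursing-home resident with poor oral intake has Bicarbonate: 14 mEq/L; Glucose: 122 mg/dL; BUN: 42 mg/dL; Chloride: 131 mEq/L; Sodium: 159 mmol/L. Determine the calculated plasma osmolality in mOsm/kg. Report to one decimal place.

Calculated osmolality = 2·Na + glucose/18 + BUN/2.8
= 2·159 + 122/18 + 42/2.8
= 318 + 6.78 + 15
= 339.78 mOsm/kg

339.8 mOsm/kg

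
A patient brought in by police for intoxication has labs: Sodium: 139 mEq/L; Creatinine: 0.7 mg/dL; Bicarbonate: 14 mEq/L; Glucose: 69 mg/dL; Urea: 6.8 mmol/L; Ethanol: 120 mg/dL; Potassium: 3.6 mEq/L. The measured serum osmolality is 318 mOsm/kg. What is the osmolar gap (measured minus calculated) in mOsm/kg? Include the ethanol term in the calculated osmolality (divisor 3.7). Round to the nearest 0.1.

Calculated osmolality = 2·Na + glucose/18 + urea + ethanol/3.7
= 2·139 + 69/18 + 6.8 + 120/3.7
= 278 + 3.83 + 6.80 + 32.43
= 321.06 mOsm/kg ≈ 321.1 mOsm/kg
Osmolar gap = measured − calculated = 318 − 321.1 = -3.1 mOsm/kg

-3.1 mOsm/kg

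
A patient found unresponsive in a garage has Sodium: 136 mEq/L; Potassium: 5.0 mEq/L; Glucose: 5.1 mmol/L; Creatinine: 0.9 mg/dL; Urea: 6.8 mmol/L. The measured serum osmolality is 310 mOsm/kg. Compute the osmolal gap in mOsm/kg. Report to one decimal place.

Calculated osmolality = 2·Na + glucose + urea
= 2·136 + 5.1 + 6.8
= 272 + 5.10 + 6.80
= 283.9 mOsm/kg ≈ 283.9 mOsm/kg
Osmolar gap = measured − calculated = 310 − 283.9 = 26.1 mOsm/kg

26.1 mOsm/kg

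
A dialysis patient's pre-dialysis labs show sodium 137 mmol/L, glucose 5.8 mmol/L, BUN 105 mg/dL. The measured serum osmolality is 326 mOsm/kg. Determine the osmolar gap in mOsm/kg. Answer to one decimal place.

Calculated osmolality = 2·Na + glucose + BUN/2.8
= 2·137 + 5.8 + 105/2.8
= 274 + 5.80 + 37.50
= 317.3 mOsm/kg ≈ 317.3 mOsm/kg
Osmolar gap = measured − calculated = 326 − 317.3 = 8.7 mOsm/kg

8.7 mOsm/kg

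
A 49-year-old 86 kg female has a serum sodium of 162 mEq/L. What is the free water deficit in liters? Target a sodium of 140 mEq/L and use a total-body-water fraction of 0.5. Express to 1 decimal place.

TBW = 0.5 · 86 = 43 L
Free water deficit = TBW · (Na/140 − 1)
= 43 · (162/140 − 1)
= 43 · 0.1571
= 6.76 L

6.8 L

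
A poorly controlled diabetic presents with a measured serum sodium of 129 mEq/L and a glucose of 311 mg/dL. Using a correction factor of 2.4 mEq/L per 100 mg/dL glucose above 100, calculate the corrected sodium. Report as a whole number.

134 mEq/L

Corrected Na = measured Na + 2.4 · (glucose − 100)/100
= 129 + 2.4 · (311 − 100)/100
= 129 + 5.1
= 134.1 mEq/L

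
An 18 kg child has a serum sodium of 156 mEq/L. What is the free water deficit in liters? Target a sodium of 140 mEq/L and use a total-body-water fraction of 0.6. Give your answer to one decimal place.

1.2 L

TBW = 0.6 · 18 = 10.8 L
Free water deficit = TBW · (Na/140 − 1)
= 10.8 · (156/140 − 1)
= 10.8 · 0.1143
= 1.23 L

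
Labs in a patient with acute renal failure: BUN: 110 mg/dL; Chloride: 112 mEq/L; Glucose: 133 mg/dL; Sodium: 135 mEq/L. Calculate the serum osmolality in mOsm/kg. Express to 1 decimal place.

Calculated osmolality = 2·Na + glucose/18 + BUN/2.8
= 2·135 + 133/18 + 110/2.8
= 270 + 7.39 + 39.29
= 316.68 mOsm/kg

316.7 mOsm/kg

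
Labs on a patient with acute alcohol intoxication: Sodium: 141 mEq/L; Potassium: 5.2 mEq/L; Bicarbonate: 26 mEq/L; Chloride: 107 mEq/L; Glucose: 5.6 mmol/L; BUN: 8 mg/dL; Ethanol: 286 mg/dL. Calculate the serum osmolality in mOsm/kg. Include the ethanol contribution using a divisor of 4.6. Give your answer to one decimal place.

Calculated osmolality = 2·Na + glucose + BUN/2.8 + ethanol/4.6
= 2·141 + 5.6 + 8/2.8 + 286/4.6
= 282 + 5.60 + 2.86 + 62.17
= 352.63 mOsm/kg

352.6 mOsm/kg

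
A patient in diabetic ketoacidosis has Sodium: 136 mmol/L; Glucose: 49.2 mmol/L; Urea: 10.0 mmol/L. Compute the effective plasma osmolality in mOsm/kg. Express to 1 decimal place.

Effective osmolality excludes urea (freely permeant across cell membranes):
2·Na + glucose
= 2·136 + 49.2
= 272 + 49.2
= 321.2 mOsm/kg

321.2 mOsm/kg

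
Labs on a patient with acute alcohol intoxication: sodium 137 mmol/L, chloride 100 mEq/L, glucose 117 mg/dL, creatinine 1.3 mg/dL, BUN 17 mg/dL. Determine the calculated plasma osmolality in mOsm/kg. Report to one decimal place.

Calculated osmolality = 2·Na + glucose/18 + BUN/2.8
= 2·137 + 117/18 + 17/2.8
= 274 + 6.50 + 6.07
= 286.57 mOsm/kg

286.6 mOsm/kg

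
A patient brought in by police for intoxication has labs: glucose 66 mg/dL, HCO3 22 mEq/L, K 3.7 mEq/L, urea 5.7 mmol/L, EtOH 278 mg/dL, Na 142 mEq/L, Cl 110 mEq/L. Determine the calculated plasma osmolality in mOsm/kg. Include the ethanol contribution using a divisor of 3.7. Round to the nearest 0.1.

Calculated osmolality = 2·Na + glucose/18 + urea + ethanol/3.7
= 2·142 + 66/18 + 5.7 + 278/3.7
= 284 + 3.67 + 5.70 + 75.14
= 368.51 mOsm/kg

368.5 mOsm/kg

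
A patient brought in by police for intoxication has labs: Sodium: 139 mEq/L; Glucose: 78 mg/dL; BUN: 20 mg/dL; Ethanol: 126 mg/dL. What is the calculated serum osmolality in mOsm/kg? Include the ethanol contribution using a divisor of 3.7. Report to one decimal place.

323.5 mOsm/kg

Calculated osmolality = 2·Na + glucose/18 + BUN/2.8 + ethanol/3.7
= 2·139 + 78/18 + 20/2.8 + 126/3.7
= 278 + 4.33 + 7.14 + 34.05
= 323.52 mOsm/kg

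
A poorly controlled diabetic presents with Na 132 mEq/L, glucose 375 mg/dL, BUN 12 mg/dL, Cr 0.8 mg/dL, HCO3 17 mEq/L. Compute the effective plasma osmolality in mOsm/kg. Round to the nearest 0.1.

Effective osmolality excludes urea (freely permeant across cell membranes):
2·Na + glucose/18
= 2·132 + 375/18
= 264 + 20.83
= 284.83 mOsm/kg

284.8 mOsm/kg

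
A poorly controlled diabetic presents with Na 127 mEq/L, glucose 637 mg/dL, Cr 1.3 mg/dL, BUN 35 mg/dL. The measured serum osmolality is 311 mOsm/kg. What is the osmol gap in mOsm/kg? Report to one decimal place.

9.1 mOsm/kg

Calculated osmolality = 2·Na + glucose/18 + BUN/2.8
= 2·127 + 637/18 + 35/2.8
= 254 + 35.39 + 12.50
= 301.89 mOsm/kg ≈ 301.9 mOsm/kg
Osmolar gap = measured − calculated = 311 − 301.9 = 9.1 mOsm/kg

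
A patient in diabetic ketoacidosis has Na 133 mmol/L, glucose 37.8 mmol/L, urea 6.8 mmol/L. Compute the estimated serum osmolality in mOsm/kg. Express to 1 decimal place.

Calculated osmolality = 2·Na + glucose + urea
= 2·133 + 37.8 + 6.8
= 266 + 37.80 + 6.80
= 310.6 mOsm/kg

310.6 mOsm/kg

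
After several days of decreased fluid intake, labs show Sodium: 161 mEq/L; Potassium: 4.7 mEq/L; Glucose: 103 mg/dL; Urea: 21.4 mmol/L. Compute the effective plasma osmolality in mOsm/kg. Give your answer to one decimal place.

327.7 mOsm/kg

Effective osmolality excludes urea (freely permeant across cell membranes):
2·Na + glucose/18
= 2·161 + 103/18
= 322 + 5.72
= 327.72 mOsm/kg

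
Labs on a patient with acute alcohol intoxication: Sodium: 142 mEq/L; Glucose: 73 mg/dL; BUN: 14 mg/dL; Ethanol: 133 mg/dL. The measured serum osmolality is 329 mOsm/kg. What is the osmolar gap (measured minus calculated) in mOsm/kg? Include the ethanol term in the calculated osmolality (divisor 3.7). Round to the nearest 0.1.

Calculated osmolality = 2·Na + glucose/18 + BUN/2.8 + ethanol/3.7
= 2·142 + 73/18 + 14/2.8 + 133/3.7
= 284 + 4.06 + 5 + 35.95
= 329.01 mOsm/kg ≈ 329.0 mOsm/kg
Osmolar gap = measured − calculated = 329 − 329.0 = 0.0 mOsm/kg

0.0 mOsm/kg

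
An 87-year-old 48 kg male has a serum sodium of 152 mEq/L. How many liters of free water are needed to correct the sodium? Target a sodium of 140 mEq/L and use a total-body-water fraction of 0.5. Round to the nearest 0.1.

TBW = 0.5 · 48 = 24 L
Free water deficit = TBW · (Na/140 − 1)
= 24 · (152/140 − 1)
= 24 · 0.0857
= 2.06 L

2.1 L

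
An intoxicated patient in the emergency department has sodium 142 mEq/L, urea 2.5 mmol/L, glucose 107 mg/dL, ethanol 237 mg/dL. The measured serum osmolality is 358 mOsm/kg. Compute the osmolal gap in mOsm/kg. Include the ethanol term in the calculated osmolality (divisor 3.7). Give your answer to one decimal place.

1.5 mOsm/kg

Calculated osmolality = 2·Na + glucose/18 + urea + ethanol/3.7
= 2·142 + 107/18 + 2.5 + 237/3.7
= 284 + 5.94 + 2.50 + 64.05
= 356.49 mOsm/kg ≈ 356.5 mOsm/kg
Osmolar gap = measured − calculated = 358 − 356.5 = 1.5 mOsm/kg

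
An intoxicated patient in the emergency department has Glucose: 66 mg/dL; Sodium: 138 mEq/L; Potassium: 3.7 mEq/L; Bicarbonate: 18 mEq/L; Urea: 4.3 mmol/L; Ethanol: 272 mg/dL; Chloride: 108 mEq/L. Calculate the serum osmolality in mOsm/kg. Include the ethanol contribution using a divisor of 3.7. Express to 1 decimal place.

357.5 mOsm/kg

Calculated osmolality = 2·Na + glucose/18 + urea + ethanol/3.7
= 2·138 + 66/18 + 4.3 + 272/3.7
= 276 + 3.67 + 4.30 + 73.51
= 357.48 mOsm/kg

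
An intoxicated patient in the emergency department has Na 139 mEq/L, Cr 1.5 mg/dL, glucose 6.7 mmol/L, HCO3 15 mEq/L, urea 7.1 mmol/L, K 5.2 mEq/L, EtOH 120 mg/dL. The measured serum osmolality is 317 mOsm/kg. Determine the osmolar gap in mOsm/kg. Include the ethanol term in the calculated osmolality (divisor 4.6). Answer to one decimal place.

Calculated osmolality = 2·Na + glucose + urea + ethanol/4.6
= 2·139 + 6.7 + 7.1 + 120/4.6
= 278 + 6.70 + 7.10 + 26.09
= 317.89 mOsm/kg ≈ 317.9 mOsm/kg
Osmolar gap = measured − calculated = 317 − 317.9 = -0.9 mOsm/kg

-0.9 mOsm/kg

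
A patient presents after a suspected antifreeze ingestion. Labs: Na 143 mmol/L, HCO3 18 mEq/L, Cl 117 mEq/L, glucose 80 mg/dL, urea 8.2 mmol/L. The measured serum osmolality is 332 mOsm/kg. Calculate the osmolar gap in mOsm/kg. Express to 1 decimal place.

Calculated osmolality = 2·Na + glucose/18 + urea
= 2·143 + 80/18 + 8.2
= 286 + 4.44 + 8.20
= 298.64 mOsm/kg ≈ 298.6 mOsm/kg
Osmolar gap = measured − calculated = 332 − 298.6 = 33.4 mOsm/kg

33.4 mOsm/kg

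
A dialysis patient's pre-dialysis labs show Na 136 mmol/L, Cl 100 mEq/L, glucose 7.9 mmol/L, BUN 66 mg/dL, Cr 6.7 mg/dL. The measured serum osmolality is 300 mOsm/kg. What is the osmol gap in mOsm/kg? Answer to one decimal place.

Calculated osmolality = 2·Na + glucose + BUN/2.8
= 2·136 + 7.9 + 66/2.8
= 272 + 7.90 + 23.57
= 303.47 mOsm/kg ≈ 303.5 mOsm/kg
Osmolar gap = measured − calculated = 300 − 303.5 = -3.5 mOsm/kg

-3.5 mOsm/kg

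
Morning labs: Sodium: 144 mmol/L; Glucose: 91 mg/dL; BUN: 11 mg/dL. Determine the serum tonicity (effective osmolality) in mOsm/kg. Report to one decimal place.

293.1 mOsm/kg

Effective osmolality excludes urea (freely permeant across cell membranes):
2·Na + glucose/18
= 2·144 + 91/18
= 288 + 5.06
= 293.06 mOsm/kg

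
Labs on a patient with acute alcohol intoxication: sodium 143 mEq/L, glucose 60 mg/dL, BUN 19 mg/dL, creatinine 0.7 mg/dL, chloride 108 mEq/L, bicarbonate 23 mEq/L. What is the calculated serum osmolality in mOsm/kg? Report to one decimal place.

296.1 mOsm/kg

Calculated osmolality = 2·Na + glucose/18 + BUN/2.8
= 2·143 + 60/18 + 19/2.8
= 286 + 3.33 + 6.79
= 296.12 mOsm/kg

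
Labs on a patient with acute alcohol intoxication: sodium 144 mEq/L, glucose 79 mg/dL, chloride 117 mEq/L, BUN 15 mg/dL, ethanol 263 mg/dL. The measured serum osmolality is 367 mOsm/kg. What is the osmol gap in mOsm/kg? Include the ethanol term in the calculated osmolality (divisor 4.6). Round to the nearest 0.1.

12.1 mOsm/kg

Calculated osmolality = 2·Na + glucose/18 + BUN/2.8 + ethanol/4.6
= 2·144 + 79/18 + 15/2.8 + 263/4.6
= 288 + 4.39 + 5.36 + 57.17
= 354.92 mOsm/kg ≈ 354.9 mOsm/kg
Osmolar gap = measured − calculated = 367 − 354.9 = 12.1 mOsm/kg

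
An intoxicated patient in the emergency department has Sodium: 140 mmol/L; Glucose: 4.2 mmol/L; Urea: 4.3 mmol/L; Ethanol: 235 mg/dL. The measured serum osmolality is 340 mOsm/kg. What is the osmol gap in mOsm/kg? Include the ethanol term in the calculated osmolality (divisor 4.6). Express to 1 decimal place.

Calculated osmolality = 2·Na + glucose + urea + ethanol/4.6
= 2·140 + 4.2 + 4.3 + 235/4.6
= 280 + 4.20 + 4.30 + 51.09
= 339.59 mOsm/kg ≈ 339.6 mOsm/kg
Osmolar gap = measured − calculated = 340 − 339.6 = 0.4 mOsm/kg

0.4 mOsm/kg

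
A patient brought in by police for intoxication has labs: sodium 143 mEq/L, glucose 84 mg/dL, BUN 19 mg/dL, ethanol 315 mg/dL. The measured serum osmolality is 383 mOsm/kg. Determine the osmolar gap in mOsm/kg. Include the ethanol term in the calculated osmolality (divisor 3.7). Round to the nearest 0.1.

Calculated osmolality = 2·Na + glucose/18 + BUN/2.8 + ethanol/3.7
= 2·143 + 84/18 + 19/2.8 + 315/3.7
= 286 + 4.67 + 6.79 + 85.14
= 382.6 mOsm/kg ≈ 382.6 mOsm/kg
Osmolar gap = measured − calculated = 383 − 382.6 = 0.4 mOsm/kg

0.4 mOsm/kg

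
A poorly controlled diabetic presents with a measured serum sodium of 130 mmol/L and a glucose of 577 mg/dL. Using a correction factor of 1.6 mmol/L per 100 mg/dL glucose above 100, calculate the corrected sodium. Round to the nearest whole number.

Corrected Na = measured Na + 1.6 · (glucose − 100)/100
= 130 + 1.6 · (577 − 100)/100
= 130 + 7.6
= 137.6 mmol/L

138 mmol/L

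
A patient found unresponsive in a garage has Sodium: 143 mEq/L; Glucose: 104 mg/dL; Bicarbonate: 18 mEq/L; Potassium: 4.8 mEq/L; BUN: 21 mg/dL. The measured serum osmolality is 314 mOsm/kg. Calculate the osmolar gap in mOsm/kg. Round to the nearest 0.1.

14.7 mOsm/kg

Calculated osmolality = 2·Na + glucose/18 + BUN/2.8
= 2·143 + 104/18 + 21/2.8
= 286 + 5.78 + 7.50
= 299.28 mOsm/kg ≈ 299.3 mOsm/kg
Osmolar gap = measured − calculated = 314 − 299.3 = 14.7 mOsm/kg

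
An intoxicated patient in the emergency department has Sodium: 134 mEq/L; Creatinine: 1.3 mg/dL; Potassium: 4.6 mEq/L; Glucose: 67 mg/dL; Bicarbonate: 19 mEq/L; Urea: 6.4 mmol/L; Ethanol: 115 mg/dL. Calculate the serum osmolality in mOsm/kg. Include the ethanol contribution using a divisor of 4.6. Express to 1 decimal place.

303.1 mOsm/kg

Calculated osmolality = 2·Na + glucose/18 + urea + ethanol/4.6
= 2·134 + 67/18 + 6.4 + 115/4.6
= 268 + 3.72 + 6.40 + 25
= 303.12 mOsm/kg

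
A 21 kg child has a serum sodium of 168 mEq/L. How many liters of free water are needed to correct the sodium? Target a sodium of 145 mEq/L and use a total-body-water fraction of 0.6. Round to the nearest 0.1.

2.0 L

TBW = 0.6 · 21 = 12.6 L
Free water deficit = TBW · (Na/145 − 1)
= 12.6 · (168/145 − 1)
= 12.6 · 0.1586
= 2 L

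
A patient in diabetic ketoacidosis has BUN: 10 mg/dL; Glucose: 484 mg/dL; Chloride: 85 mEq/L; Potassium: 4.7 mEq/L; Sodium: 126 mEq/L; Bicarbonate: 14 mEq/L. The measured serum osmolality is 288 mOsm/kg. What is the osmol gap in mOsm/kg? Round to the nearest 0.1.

Calculated osmolality = 2·Na + glucose/18 + BUN/2.8
= 2·126 + 484/18 + 10/2.8
= 252 + 26.89 + 3.57
= 282.46 mOsm/kg ≈ 282.5 mOsm/kg
Osmolar gap = measured − calculated = 288 − 282.5 = 5.5 mOsm/kg

5.5 mOsm/kg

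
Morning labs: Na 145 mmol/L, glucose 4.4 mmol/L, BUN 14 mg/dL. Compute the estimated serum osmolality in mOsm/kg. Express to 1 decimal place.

Calculated osmolality = 2·Na + glucose + BUN/2.8
= 2·145 + 4.4 + 14/2.8
= 290 + 4.40 + 5
= 299.4 mOsm/kg

299.4 mOsm/kg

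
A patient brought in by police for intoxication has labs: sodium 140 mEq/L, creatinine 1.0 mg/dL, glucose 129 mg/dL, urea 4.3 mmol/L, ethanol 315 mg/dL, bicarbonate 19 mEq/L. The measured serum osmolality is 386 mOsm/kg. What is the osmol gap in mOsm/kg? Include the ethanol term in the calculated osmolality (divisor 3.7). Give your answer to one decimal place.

9.4 mOsm/kg

Calculated osmolality = 2·Na + glucose/18 + urea + ethanol/3.7
= 2·140 + 129/18 + 4.3 + 315/3.7
= 280 + 7.17 + 4.30 + 85.14
= 376.61 mOsm/kg ≈ 376.6 mOsm/kg
Osmolar gap = measured − calculated = 386 − 376.6 = 9.4 mOsm/kg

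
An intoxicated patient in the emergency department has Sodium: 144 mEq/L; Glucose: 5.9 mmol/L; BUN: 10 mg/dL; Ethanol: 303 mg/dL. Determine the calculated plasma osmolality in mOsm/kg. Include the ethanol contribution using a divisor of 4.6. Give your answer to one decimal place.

363.3 mOsm/kg

Calculated osmolality = 2·Na + glucose + BUN/2.8 + ethanol/4.6
= 2·144 + 5.9 + 10/2.8 + 303/4.6
= 288 + 5.90 + 3.57 + 65.87
= 363.34 mOsm/kg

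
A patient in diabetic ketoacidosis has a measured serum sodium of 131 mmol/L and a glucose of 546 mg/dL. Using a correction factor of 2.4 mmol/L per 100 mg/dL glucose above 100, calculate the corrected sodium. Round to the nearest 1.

142 mmol/L

Corrected Na = measured Na + 2.4 · (glucose − 100)/100
= 131 + 2.4 · (546 − 100)/100
= 131 + 10.7
= 141.7 mmol/L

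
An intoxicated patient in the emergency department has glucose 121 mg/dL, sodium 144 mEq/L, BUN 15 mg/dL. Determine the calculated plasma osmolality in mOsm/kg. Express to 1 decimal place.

Calculated osmolality = 2·Na + glucose/18 + BUN/2.8
= 2·144 + 121/18 + 15/2.8
= 288 + 6.72 + 5.36
= 300.08 mOsm/kg

300.1 mOsm/kg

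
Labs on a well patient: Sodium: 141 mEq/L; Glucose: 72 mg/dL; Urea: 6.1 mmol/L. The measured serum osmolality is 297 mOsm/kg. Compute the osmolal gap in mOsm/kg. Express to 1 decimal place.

4.9 mOsm/kg

Calculated osmolality = 2·Na + glucose/18 + urea
= 2·141 + 72/18 + 6.1
= 282 + 4 + 6.10
= 292.1 mOsm/kg ≈ 292.1 mOsm/kg
Osmolar gap = measured − calculated = 297 − 292.1 = 4.9 mOsm/kg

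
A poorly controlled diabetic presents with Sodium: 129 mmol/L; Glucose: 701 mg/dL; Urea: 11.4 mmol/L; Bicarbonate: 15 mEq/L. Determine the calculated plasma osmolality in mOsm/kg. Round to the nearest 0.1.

308.3 mOsm/kg

Calculated osmolality = 2·Na + glucose/18 + urea
= 2·129 + 701/18 + 11.4
= 258 + 38.94 + 11.40
= 308.34 mOsm/kg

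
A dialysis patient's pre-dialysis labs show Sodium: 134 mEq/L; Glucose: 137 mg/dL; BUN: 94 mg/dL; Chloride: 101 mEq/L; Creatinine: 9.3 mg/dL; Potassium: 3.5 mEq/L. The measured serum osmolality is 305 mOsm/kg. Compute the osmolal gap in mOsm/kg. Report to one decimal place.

-4.2 mOsm/kg

Calculated osmolality = 2·Na + glucose/18 + BUN/2.8
= 2·134 + 137/18 + 94/2.8
= 268 + 7.61 + 33.57
= 309.18 mOsm/kg ≈ 309.2 mOsm/kg
Osmolar gap = measured − calculated = 305 − 309.2 = -4.2 mOsm/kg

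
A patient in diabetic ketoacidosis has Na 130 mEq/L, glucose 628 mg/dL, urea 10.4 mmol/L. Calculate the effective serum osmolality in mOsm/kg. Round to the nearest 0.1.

Effective osmolality excludes urea (freely permeant across cell membranes):
2·Na + glucose/18
= 2·130 + 628/18
= 260 + 34.89
= 294.89 mOsm/kg

294.9 mOsm/kg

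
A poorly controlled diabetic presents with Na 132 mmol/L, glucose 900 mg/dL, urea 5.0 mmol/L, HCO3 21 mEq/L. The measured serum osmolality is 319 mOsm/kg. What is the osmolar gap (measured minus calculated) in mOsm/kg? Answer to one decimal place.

Calculated osmolality = 2·Na + glucose/18 + urea
= 2·132 + 900/18 + 5
= 264 + 50 + 5
= 319 mOsm/kg ≈ 319.0 mOsm/kg
Osmolar gap = measured − calculated = 319 − 319.0 = 0.0 mOsm/kg

0.0 mOsm/kg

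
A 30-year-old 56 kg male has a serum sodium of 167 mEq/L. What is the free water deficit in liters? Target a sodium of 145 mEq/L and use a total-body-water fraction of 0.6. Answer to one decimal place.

5.1 L

TBW = 0.6 · 56 = 33.6 L
Free water deficit = TBW · (Na/145 − 1)
= 33.6 · (167/145 − 1)
= 33.6 · 0.1517
= 5.1 L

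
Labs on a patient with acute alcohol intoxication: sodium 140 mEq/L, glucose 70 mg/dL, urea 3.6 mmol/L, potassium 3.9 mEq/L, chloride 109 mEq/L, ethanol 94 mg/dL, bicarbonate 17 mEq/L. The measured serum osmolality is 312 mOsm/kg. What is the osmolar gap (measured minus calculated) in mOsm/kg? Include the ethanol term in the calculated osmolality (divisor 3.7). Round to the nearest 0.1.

Calculated osmolality = 2·Na + glucose/18 + urea + ethanol/3.7
= 2·140 + 70/18 + 3.6 + 94/3.7
= 280 + 3.89 + 3.60 + 25.41
= 312.9 mOsm/kg ≈ 312.9 mOsm/kg
Osmolar gap = measured − calculated = 312 − 312.9 = -0.9 mOsm/kg

-0.9 mOsm/kg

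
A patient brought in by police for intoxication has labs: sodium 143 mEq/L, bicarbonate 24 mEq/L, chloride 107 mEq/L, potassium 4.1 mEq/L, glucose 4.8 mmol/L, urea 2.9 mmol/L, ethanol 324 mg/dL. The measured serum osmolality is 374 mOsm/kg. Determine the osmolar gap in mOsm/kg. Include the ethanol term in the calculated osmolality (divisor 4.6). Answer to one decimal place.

Calculated osmolality = 2·Na + glucose + urea + ethanol/4.6
= 2·143 + 4.8 + 2.9 + 324/4.6
= 286 + 4.80 + 2.90 + 70.43
= 364.13 mOsm/kg ≈ 364.1 mOsm/kg
Osmolar gap = measured − calculated = 374 − 364.1 = 9.9 mOsm/kg

9.9 mOsm/kg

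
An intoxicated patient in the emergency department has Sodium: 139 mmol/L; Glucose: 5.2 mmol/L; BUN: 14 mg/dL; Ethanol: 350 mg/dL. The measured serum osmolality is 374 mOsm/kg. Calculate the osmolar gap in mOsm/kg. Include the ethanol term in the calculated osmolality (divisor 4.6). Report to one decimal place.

Calculated osmolality = 2·Na + glucose + BUN/2.8 + ethanol/4.6
= 2·139 + 5.2 + 14/2.8 + 350/4.6
= 278 + 5.20 + 5 + 76.09
= 364.29 mOsm/kg ≈ 364.3 mOsm/kg
Osmolar gap = measured − calculated = 374 − 364.3 = 9.7 mOsm/kg

9.7 mOsm/kg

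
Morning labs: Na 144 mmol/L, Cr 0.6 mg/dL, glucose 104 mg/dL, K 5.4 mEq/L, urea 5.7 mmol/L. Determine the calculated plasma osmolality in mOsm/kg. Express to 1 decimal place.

299.5 mOsm/kg

Calculated osmolality = 2·Na + glucose/18 + urea
= 2·144 + 104/18 + 5.7
= 288 + 5.78 + 5.70
= 299.48 mOsm/kg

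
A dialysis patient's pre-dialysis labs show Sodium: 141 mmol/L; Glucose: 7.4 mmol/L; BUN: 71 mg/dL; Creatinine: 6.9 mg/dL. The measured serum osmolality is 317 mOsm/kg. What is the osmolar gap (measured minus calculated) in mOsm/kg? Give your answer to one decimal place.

Calculated osmolality = 2·Na + glucose + BUN/2.8
= 2·141 + 7.4 + 71/2.8
= 282 + 7.40 + 25.36
= 314.76 mOsm/kg ≈ 314.8 mOsm/kg
Osmolar gap = measured − calculated = 317 − 314.8 = 2.2 mOsm/kg

2.2 mOsm/kg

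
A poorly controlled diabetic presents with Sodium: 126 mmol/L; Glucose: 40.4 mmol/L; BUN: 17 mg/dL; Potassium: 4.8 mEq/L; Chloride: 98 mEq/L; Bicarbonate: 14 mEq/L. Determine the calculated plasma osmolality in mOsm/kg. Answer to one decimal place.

Calculated osmolality = 2·Na + glucose + BUN/2.8
= 2·126 + 40.4 + 17/2.8
= 252 + 40.40 + 6.07
= 298.47 mOsm/kg

298.5 mOsm/kg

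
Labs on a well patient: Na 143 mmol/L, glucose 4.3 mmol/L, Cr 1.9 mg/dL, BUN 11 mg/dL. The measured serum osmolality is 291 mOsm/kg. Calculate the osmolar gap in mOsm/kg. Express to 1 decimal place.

-3.2 mOsm/kg

Calculated osmolality = 2·Na + glucose + BUN/2.8
= 2·143 + 4.3 + 11/2.8
= 286 + 4.30 + 3.93
= 294.23 mOsm/kg ≈ 294.2 mOsm/kg
Osmolar gap = measured − calculated = 291 − 294.2 = -3.2 mOsm/kg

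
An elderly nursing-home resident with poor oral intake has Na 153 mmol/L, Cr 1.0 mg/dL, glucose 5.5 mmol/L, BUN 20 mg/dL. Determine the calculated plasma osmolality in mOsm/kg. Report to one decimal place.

Calculated osmolality = 2·Na + glucose + BUN/2.8
= 2·153 + 5.5 + 20/2.8
= 306 + 5.50 + 7.14
= 318.64 mOsm/kg

318.6 mOsm/kg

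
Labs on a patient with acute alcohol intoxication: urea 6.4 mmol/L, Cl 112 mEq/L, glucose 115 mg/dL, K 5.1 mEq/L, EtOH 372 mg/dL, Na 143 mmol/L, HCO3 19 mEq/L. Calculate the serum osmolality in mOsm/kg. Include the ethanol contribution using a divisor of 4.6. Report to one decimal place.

379.7 mOsm/kg

Calculated osmolality = 2·Na + glucose/18 + urea + ethanol/4.6
= 2·143 + 115/18 + 6.4 + 372/4.6
= 286 + 6.39 + 6.40 + 80.87
= 379.66 mOsm/kg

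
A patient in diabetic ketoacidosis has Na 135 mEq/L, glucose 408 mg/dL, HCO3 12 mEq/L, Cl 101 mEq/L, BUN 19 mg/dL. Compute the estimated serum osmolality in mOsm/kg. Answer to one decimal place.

Calculated osmolality = 2·Na + glucose/18 + BUN/2.8
= 2·135 + 408/18 + 19/2.8
= 270 + 22.67 + 6.79
= 299.46 mOsm/kg

299.5 mOsm/kg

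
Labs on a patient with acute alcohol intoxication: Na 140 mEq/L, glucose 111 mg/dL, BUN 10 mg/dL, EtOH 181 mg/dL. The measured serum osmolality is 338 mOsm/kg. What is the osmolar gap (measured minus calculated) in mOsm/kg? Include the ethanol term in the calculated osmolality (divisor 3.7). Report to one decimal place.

Calculated osmolality = 2·Na + glucose/18 + BUN/2.8 + ethanol/3.7
= 2·140 + 111/18 + 10/2.8 + 181/3.7
= 280 + 6.17 + 3.57 + 48.92
= 338.66 mOsm/kg ≈ 338.7 mOsm/kg
Osmolar gap = measured − calculated = 338 − 338.7 = -0.7 mOsm/kg

-0.7 mOsm/kg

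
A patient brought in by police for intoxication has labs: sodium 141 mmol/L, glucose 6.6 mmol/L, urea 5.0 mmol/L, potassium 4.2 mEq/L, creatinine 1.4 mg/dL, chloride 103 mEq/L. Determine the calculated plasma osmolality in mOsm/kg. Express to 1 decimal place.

293.6 mOsm/kg

Calculated osmolality = 2·Na + glucose + urea
= 2·141 + 6.6 + 5
= 282 + 6.60 + 5
= 293.6 mOsm/kg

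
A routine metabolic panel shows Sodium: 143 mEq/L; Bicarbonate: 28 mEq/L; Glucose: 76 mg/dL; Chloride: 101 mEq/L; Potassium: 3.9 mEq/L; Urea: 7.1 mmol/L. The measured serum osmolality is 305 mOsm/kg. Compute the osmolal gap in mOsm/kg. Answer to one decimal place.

Calculated osmolality = 2·Na + glucose/18 + urea
= 2·143 + 76/18 + 7.1
= 286 + 4.22 + 7.10
= 297.32 mOsm/kg ≈ 297.3 mOsm/kg
Osmolar gap = measured − calculated = 305 − 297.3 = 7.7 mOsm/kg

7.7 mOsm/kg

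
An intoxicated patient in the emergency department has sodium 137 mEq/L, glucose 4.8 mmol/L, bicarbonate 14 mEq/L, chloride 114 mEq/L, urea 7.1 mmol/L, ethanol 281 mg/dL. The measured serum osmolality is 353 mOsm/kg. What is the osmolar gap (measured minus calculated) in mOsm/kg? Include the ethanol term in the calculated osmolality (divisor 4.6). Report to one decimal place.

6.0 mOsm/kg

Calculated osmolality = 2·Na + glucose + urea + ethanol/4.6
= 2·137 + 4.8 + 7.1 + 281/4.6
= 274 + 4.80 + 7.10 + 61.09
= 346.99 mOsm/kg ≈ 347.0 mOsm/kg
Osmolar gap = measured − calculated = 353 − 347.0 = 6.0 mOsm/kg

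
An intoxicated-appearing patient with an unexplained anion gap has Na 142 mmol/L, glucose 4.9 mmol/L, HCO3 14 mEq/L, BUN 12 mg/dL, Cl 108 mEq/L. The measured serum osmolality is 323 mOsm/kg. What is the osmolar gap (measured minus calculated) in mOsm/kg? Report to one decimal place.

29.8 mOsm/kg

Calculated osmolality = 2·Na + glucose + BUN/2.8
= 2·142 + 4.9 + 12/2.8
= 284 + 4.90 + 4.29
= 293.19 mOsm/kg ≈ 293.2 mOsm/kg
Osmolar gap = measured − calculated = 323 − 293.2 = 29.8 mOsm/kg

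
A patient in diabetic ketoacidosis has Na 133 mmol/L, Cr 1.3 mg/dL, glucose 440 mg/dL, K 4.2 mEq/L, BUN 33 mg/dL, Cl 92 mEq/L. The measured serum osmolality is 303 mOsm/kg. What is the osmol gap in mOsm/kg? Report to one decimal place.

Calculated osmolality = 2·Na + glucose/18 + BUN/2.8
= 2·133 + 440/18 + 33/2.8
= 266 + 24.44 + 11.79
= 302.23 mOsm/kg ≈ 302.2 mOsm/kg
Osmolar gap = measured − calculated = 303 − 302.2 = 0.8 mOsm/kg

0.8 mOsm/kg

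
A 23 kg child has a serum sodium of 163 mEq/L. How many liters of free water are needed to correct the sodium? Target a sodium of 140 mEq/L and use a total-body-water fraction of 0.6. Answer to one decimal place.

2.3 L

TBW = 0.6 · 23 = 13.8 L
Free water deficit = TBW · (Na/140 − 1)
= 13.8 · (163/140 − 1)
= 13.8 · 0.1643
= 2.27 L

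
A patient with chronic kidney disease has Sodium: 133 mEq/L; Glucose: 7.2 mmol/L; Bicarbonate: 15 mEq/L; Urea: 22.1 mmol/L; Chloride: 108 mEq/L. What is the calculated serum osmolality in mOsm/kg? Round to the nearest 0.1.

Calculated osmolality = 2·Na + glucose + urea
= 2·133 + 7.2 + 22.1
= 266 + 7.20 + 22.10
= 295.3 mOsm/kg

295.3 mOsm/kg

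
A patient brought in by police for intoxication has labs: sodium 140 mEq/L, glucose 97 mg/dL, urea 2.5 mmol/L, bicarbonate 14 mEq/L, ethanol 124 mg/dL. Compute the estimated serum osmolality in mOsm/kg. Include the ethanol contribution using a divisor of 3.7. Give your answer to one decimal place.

321.4 mOsm/kg

Calculated osmolality = 2·Na + glucose/18 + urea + ethanol/3.7
= 2·140 + 97/18 + 2.5 + 124/3.7
= 280 + 5.39 + 2.50 + 33.51
= 321.4 mOsm/kg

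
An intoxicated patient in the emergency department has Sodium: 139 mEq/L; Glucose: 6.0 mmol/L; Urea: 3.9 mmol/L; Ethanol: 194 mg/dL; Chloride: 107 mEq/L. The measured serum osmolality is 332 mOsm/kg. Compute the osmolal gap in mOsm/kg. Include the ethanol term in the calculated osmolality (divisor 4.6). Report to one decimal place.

1.9 mOsm/kg

Calculated osmolality = 2·Na + glucose + urea + ethanol/4.6
= 2·139 + 6 + 3.9 + 194/4.6
= 278 + 6 + 3.90 + 42.17
= 330.07 mOsm/kg ≈ 330.1 mOsm/kg
Osmolar gap = measured − calculated = 332 − 330.1 = 1.9 mOsm/kg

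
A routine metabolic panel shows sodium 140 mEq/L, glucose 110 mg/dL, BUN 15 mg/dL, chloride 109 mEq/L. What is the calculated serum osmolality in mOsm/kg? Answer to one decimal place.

291.5 mOsm/kg

Calculated osmolality = 2·Na + glucose/18 + BUN/2.8
= 2·140 + 110/18 + 15/2.8
= 280 + 6.11 + 5.36
= 291.47 mOsm/kg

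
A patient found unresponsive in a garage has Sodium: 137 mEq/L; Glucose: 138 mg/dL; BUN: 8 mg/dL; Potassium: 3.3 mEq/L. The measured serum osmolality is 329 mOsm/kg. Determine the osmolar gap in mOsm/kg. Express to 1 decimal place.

Calculated osmolality = 2·Na + glucose/18 + BUN/2.8
= 2·137 + 138/18 + 8/2.8
= 274 + 7.67 + 2.86
= 284.53 mOsm/kg ≈ 284.5 mOsm/kg
Osmolar gap = measured − calculated = 329 − 284.5 = 44.5 mOsm/kg

44.5 mOsm/kg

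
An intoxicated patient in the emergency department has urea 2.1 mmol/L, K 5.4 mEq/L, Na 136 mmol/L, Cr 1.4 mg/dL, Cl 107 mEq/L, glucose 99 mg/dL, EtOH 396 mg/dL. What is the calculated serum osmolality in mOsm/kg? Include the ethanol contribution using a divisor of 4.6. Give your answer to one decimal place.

Calculated osmolality = 2·Na + glucose/18 + urea + ethanol/4.6
= 2·136 + 99/18 + 2.1 + 396/4.6
= 272 + 5.50 + 2.10 + 86.09
= 365.69 mOsm/kg

365.7 mOsm/kg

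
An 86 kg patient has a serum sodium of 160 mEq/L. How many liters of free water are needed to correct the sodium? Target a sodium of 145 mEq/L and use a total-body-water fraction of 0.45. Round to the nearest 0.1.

4.0 L

TBW = 0.45 · 86 = 38.7 L
Free water deficit = TBW · (Na/145 − 1)
= 38.7 · (160/145 − 1)
= 38.7 · 0.1034
= 4 L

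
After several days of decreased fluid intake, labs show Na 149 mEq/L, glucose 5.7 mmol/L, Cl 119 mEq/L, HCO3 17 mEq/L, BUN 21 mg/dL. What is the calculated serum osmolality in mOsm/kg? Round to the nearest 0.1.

Calculated osmolality = 2·Na + glucose + BUN/2.8
= 2·149 + 5.7 + 21/2.8
= 298 + 5.70 + 7.50
= 311.2 mOsm/kg

311.2 mOsm/kg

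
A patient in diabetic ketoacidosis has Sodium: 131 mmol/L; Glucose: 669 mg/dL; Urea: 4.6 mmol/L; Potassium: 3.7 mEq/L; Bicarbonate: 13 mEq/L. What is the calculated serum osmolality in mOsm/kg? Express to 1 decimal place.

Calculated osmolality = 2·Na + glucose/18 + urea
= 2·131 + 669/18 + 4.6
= 262 + 37.17 + 4.60
= 303.77 mOsm/kg

303.8 mOsm/kg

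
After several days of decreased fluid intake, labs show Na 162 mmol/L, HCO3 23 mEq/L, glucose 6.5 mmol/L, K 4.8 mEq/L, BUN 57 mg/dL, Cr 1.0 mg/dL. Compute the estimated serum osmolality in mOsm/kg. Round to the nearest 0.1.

Calculated osmolality = 2·Na + glucose + BUN/2.8
= 2·162 + 6.5 + 57/2.8
= 324 + 6.50 + 20.36
= 350.86 mOsm/kg

350.9 mOsm/kg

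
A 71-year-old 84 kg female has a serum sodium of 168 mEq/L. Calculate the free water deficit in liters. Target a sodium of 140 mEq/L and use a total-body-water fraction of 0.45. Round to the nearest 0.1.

7.6 L

TBW = 0.45 · 84 = 37.8 L
Free water deficit = TBW · (Na/140 − 1)
= 37.8 · (168/140 − 1)
= 37.8 · 0.2
= 7.56 L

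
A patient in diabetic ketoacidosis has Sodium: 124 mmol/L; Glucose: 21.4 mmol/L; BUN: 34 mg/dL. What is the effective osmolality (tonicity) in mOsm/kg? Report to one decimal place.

269.4 mOsm/kg

Effective osmolality excludes urea (freely permeant across cell membranes):
2·Na + glucose
= 2·124 + 21.4
= 248 + 21.4
= 269.4 mOsm/kg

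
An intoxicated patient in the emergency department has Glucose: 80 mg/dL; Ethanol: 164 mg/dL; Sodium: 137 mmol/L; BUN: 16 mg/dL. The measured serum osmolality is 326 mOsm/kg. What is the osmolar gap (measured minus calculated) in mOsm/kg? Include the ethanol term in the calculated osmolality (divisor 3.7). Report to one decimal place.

-2.5 mOsm/kg

Calculated osmolality = 2·Na + glucose/18 + BUN/2.8 + ethanol/3.7
= 2·137 + 80/18 + 16/2.8 + 164/3.7
= 274 + 4.44 + 5.71 + 44.32
= 328.47 mOsm/kg ≈ 328.5 mOsm/kg
Osmolar gap = measured − calculated = 326 − 328.5 = -2.5 mOsm/kg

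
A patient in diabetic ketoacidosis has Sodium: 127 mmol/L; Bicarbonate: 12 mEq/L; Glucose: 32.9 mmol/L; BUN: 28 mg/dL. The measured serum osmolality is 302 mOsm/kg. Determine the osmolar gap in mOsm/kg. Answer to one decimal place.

Calculated osmolality = 2·Na + glucose + BUN/2.8
= 2·127 + 32.9 + 28/2.8
= 254 + 32.90 + 10
= 296.9 mOsm/kg ≈ 296.9 mOsm/kg
Osmolar gap = measured − calculated = 302 − 296.9 = 5.1 mOsm/kg

5.1 mOsm/kg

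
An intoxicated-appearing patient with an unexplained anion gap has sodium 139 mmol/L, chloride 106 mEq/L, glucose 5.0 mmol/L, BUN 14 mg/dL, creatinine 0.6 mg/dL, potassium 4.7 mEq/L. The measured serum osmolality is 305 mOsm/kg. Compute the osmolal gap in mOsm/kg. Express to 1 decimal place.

Calculated osmolality = 2·Na + glucose + BUN/2.8
= 2·139 + 5 + 14/2.8
= 278 + 5 + 5
= 288 mOsm/kg ≈ 288.0 mOsm/kg
Osmolar gap = measured − calculated = 305 − 288.0 = 17.0 mOsm/kg

17.0 mOsm/kg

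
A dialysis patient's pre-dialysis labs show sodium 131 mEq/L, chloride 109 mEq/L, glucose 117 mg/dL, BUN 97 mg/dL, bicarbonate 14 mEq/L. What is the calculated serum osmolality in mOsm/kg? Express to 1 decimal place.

303.1 mOsm/kg

Calculated osmolality = 2·Na + glucose/18 + BUN/2.8
= 2·131 + 117/18 + 97/2.8
= 262 + 6.50 + 34.64
= 303.14 mOsm/kg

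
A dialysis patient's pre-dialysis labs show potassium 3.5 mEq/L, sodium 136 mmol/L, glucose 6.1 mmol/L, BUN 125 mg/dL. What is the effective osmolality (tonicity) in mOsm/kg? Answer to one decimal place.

278.1 mOsm/kg

Effective osmolality excludes urea (freely permeant across cell membranes):
2·Na + glucose
= 2·136 + 6.1
= 272 + 6.1
= 278.1 mOsm/kg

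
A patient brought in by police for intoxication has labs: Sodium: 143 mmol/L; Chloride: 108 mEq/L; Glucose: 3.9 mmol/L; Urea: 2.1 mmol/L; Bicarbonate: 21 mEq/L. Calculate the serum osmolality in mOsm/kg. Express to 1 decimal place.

292.0 mOsm/kg

Calculated osmolality = 2·Na + glucose + urea
= 2·143 + 3.9 + 2.1
= 286 + 3.90 + 2.10
= 292 mOsm/kg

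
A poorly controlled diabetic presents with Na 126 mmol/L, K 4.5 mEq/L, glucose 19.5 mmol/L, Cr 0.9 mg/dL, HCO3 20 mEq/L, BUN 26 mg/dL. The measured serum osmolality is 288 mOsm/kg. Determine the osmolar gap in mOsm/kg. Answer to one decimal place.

7.2 mOsm/kg

Calculated osmolality = 2·Na + glucose + BUN/2.8
= 2·126 + 19.5 + 26/2.8
= 252 + 19.50 + 9.29
= 280.79 mOsm/kg ≈ 280.8 mOsm/kg
Osmolar gap = measured − calculated = 288 − 280.8 = 7.2 mOsm/kg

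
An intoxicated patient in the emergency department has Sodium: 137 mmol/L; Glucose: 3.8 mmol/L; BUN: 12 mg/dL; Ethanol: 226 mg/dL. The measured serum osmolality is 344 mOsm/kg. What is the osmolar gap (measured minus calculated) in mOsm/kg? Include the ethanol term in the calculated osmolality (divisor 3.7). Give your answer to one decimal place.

0.8 mOsm/kg

Calculated osmolality = 2·Na + glucose + BUN/2.8 + ethanol/3.7
= 2·137 + 3.8 + 12/2.8 + 226/3.7
= 274 + 3.80 + 4.29 + 61.08
= 343.17 mOsm/kg ≈ 343.2 mOsm/kg
Osmolar gap = measured − calculated = 344 − 343.2 = 0.8 mOsm/kg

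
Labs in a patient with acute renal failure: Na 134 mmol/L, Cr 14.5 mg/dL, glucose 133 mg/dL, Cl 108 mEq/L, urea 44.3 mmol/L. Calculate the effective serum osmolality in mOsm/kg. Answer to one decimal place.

Effective osmolality excludes urea (freely permeant across cell membranes):
2·Na + glucose/18
= 2·134 + 133/18
= 268 + 7.39
= 275.39 mOsm/kg

275.4 mOsm/kg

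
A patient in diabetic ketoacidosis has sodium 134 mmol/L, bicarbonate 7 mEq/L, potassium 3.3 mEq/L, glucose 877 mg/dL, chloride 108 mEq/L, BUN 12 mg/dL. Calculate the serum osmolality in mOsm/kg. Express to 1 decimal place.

321.0 mOsm/kg

Calculated osmolality = 2·Na + glucose/18 + BUN/2.8
= 2·134 + 877/18 + 12/2.8
= 268 + 48.72 + 4.29
= 321.01 mOsm/kg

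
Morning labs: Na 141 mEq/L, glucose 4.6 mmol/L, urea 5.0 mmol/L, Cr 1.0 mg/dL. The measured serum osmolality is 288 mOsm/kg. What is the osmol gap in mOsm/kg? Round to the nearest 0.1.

Calculated osmolality = 2·Na + glucose + urea
= 2·141 + 4.6 + 5
= 282 + 4.60 + 5
= 291.6 mOsm/kg ≈ 291.6 mOsm/kg
Osmolar gap = measured − calculated = 288 − 291.6 = -3.6 mOsm/kg

-3.6 mOsm/kg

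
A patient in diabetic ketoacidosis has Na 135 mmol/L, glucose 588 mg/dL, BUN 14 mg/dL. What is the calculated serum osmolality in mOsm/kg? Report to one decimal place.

307.7 mOsm/kg

Calculated osmolality = 2·Na + glucose/18 + BUN/2.8
= 2·135 + 588/18 + 14/2.8
= 270 + 32.67 + 5
= 307.67 mOsm/kg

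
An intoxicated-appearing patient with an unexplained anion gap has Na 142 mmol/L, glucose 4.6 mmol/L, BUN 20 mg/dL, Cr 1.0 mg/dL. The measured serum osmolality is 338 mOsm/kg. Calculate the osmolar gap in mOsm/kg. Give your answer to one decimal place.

Calculated osmolality = 2·Na + glucose + BUN/2.8
= 2·142 + 4.6 + 20/2.8
= 284 + 4.60 + 7.14
= 295.74 mOsm/kg ≈ 295.7 mOsm/kg
Osmolar gap = measured − calculated = 338 − 295.7 = 42.3 mOsm/kg

42.3 mOsm/kg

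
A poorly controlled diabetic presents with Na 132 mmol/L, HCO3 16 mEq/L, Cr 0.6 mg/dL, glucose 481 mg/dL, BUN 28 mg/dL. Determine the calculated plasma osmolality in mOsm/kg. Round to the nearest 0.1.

300.7 mOsm/kg

Calculated osmolality = 2·Na + glucose/18 + BUN/2.8
= 2·132 + 481/18 + 28/2.8
= 264 + 26.72 + 10
= 300.72 mOsm/kg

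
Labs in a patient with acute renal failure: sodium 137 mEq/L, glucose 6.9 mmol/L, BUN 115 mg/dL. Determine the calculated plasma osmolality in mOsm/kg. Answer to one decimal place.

Calculated osmolality = 2·Na + glucose + BUN/2.8
= 2·137 + 6.9 + 115/2.8
= 274 + 6.90 + 41.07
= 321.97 mOsm/kg

322.0 mOsm/kg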